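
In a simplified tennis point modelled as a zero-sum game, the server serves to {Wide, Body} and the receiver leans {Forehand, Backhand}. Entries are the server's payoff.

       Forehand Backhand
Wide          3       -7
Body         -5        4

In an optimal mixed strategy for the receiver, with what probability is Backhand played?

Row minima: Wide → -7, Body → -5; maximin = -5.
Column maxima: Forehand → 3, Backhand → 4; minimax = 3.
-5 ≠ 3, so there is no saddle point; optimal play is mixed.
Let the server play Wide with probability p. Expected payoff against Forehand: 3p + (-5)(1−p) = 8p − 5; against Backhand: (-7)p + 4(1−p) = −11p + 4.
Setting these equal: 8p − 5 = −11p + 4 ⇒ 19p = 9 ⇒ p = 9/19, and the value is (8)·(9/19) − 5 = -23/19.
For the receiver: with q = P(Forehand), equating Wide's and Body's payoffs gives 10q − 7 = −9q + 4 ⇒ q = 11/19.

8/19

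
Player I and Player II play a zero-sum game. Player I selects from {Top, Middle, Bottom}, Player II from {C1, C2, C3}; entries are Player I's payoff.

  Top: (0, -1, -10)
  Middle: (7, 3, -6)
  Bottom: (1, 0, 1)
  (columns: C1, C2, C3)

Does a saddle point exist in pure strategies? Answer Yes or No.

Row minima: Top → -10, Middle → -6, Bottom → 0; maximin = 0.
Column maxima: C1 → 7, C2 → 3, C3 → 1; minimax = 1.
0 ≠ 1, so no pure-strategy equilibrium exists.

No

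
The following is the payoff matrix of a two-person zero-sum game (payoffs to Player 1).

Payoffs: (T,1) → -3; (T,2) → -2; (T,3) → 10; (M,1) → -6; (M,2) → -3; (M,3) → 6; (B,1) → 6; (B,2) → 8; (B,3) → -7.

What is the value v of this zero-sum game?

Row minima: T → -3, M → -6, B → -7; maximin = -3.
Column maxima: 1 → 6, 2 → 8, 3 → 10; minimax = 6.
-3 ≠ 6, so there is no saddle point; optimal play is mixed.
M is strictly dominated by T, so Player 1 never plays it.
2 is strictly dominated by 1 (it gives Player 1 strictly more in every row), so Player 2 never plays it.
On the remaining 2×2 (T, B vs 1, 3):
Let Player 1 play T with probability p. Expected payoff against 1: (-3)p + 6(1−p) = −9p + 6; against 3: 10p + (-7)(1−p) = 17p − 7.
Setting these equal: −9p + 6 = 17p − 7 ⇒ −26p = -13 ⇒ p = 1/2, and the value is (-9)·(1/2) + 6 = 3/2.
For Player 2: with q = P(1), equating T's and B's payoffs gives −13q + 10 = 13q − 7 ⇒ q = 17/26.

3/2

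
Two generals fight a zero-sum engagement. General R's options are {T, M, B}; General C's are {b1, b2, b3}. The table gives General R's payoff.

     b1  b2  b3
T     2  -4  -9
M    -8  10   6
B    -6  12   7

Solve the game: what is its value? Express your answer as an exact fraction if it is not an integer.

Row minima: T → -9, M → -8, B → -6; maximin = -6.
Column maxima: b1 → 2, b2 → 12, b3 → 7; minimax = 2.
-6 ≠ 2, so there is no saddle point; optimal play is mixed.
M is strictly dominated by B, so General R never plays it.
b2 is strictly dominated by b3 (it gives General R strictly more in every row), so General C never plays it.
On the remaining 2×2 (T, B vs b1, b3):
Let General R play T with probability p. Expected payoff against b1: 2p + (-6)(1−p) = 8p − 6; against b3: (-9)p + 7(1−p) = −16p + 7.
Setting these equal: 8p − 6 = −16p + 7 ⇒ 24p = 13 ⇒ p = 13/24, and the value is (8)·(13/24) − 6 = -5/3.
For General C: with q = P(b1), equating T's and B's payoffs gives 11q − 9 = −13q + 7 ⇒ q = 2/3.

-5/3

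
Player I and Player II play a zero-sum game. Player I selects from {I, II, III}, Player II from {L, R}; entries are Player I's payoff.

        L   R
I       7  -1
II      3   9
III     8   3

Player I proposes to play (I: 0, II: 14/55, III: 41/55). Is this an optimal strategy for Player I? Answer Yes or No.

No

Against L this mix gives (14/55)·3 + (41/55)·8 = 74/11.
Against R this mix gives (14/55)·9 + (41/55)·3 = 249/55.
Player II will play R, holding Player I to 249/55. Shifting weight toward the row that does better against R would raise this floor (the equalizing mix achieves 63/11 against both R and L), so the proposed strategy is not optimal.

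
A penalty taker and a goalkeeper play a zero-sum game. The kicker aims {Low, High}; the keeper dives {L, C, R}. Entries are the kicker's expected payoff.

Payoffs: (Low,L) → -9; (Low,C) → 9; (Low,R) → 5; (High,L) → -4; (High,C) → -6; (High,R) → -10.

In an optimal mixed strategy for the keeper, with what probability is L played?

Row minima: Low → -9, High → -10; maximin = -9.
Column maxima: L → -4, C → 9, R → 5; minimax = -4.
-9 ≠ -4, so there is no saddle point; optimal play is mixed.
C is strictly dominated by R (it gives the kicker strictly more in every row), so the keeper never plays it.
On the remaining 2×2 (Low, High vs L, R):
Let the kicker play Low with probability p. Expected payoff against L: (-9)p + (-4)(1−p) = −5p − 4; against R: 5p + (-10)(1−p) = 15p − 10.
Setting these equal: −5p − 4 = 15p − 10 ⇒ −20p = -6 ⇒ p = 3/10, and the value is (-5)·(3/10) − 4 = -11/2.
For the keeper: with q = P(L), equating Low's and High's payoffs gives −14q + 5 = 6q − 10 ⇒ q = 3/4.

3/4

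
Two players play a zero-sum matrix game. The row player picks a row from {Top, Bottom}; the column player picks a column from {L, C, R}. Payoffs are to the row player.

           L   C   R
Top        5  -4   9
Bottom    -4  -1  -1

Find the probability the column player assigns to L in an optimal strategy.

1/4

Row minima: Top → -4, Bottom → -4; maximin = -4.
Column maxima: L → 5, C → -1, R → 9; minimax = -1.
-4 ≠ -1, so there is no saddle point; optimal play is mixed.
R is strictly dominated by L (it gives the row player strictly more in every row), so the column player never plays it.
On the remaining 2×2 (Top, Bottom vs L, C):
Let the row player play Top with probability p. Expected payoff against L: 5p + (-4)(1−p) = 9p − 4; against C: (-4)p + (-1)(1−p) = −3p − 1.
Setting these equal: 9p − 4 = −3p − 1 ⇒ 12p = 3 ⇒ p = 1/4, and the value is (9)·(1/4) − 4 = -7/4.
For the column player: with q = P(L), equating Top's and Bottom's payoffs gives 9q − 4 = −3q − 1 ⇒ q = 1/4.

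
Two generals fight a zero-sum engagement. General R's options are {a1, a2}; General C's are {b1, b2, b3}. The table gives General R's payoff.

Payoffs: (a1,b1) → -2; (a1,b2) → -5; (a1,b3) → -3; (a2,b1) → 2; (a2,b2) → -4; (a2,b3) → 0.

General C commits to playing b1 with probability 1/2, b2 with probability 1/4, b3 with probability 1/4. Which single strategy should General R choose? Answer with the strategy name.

Expected payoff of a1: (1/2)·(-2) + (1/4)·(-5) + (1/4)·(-3) = -3.
Expected payoff of a2: (1/2)·2 + (1/4)·(-4) + (1/4)·0 = 0.
The largest is 0, so General R's best response is a2.

a2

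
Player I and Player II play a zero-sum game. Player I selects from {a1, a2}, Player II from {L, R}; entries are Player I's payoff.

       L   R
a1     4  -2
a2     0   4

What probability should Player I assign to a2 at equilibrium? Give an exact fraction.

Row minima: a1 → -2, a2 → 0; maximin = 0.
Column maxima: L → 4, R → 4; minimax = 4.
0 ≠ 4, so there is no saddle point; optimal play is mixed.
Let Player I play a1 with probability p. Expected payoff against L: 4p + 0(1−p) = 4p; against R: (-2)p + 4(1−p) = −6p + 4.
Setting these equal: 4p = −6p + 4 ⇒ 10p = 4 ⇒ p = 2/5, and the value is (4)·(2/5) = 8/5.
For Player II: with q = P(L), equating a1's and a2's payoffs gives 6q − 2 = −4q + 4 ⇒ q = 3/5.

3/5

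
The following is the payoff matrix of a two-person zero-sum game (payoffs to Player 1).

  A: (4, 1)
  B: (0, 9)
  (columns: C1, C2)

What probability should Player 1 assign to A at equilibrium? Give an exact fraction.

3/4

Row minima: A → 1, B → 0; maximin = 1.
Column maxima: C1 → 4, C2 → 9; minimax = 4.
1 ≠ 4, so there is no saddle point; optimal play is mixed.
Let Player 1 play A with probability p. Expected payoff against C1: 4p + 0(1−p) = 4p; against C2: 1p + 9(1−p) = −8p + 9.
Setting these equal: 4p = −8p + 9 ⇒ 12p = 9 ⇒ p = 3/4, and the value is (4)·(3/4) = 3.
For Player 2: with q = P(C1), equating A's and B's payoffs gives 3q + 1 = −9q + 9 ⇒ q = 2/3.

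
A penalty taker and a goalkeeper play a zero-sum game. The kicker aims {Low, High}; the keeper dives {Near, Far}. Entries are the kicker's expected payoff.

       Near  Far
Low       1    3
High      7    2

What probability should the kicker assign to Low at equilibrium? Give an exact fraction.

5/7

Row minima: Low → 1, High → 2; maximin = 2.
Column maxima: Near → 7, Far → 3; minimax = 3.
2 ≠ 3, so there is no saddle point; optimal play is mixed.
Let the kicker play Low with probability p. Expected payoff against Near: 1p + 7(1−p) = −6p + 7; against Far: 3p + 2(1−p) = p + 2.
Setting these equal: −6p + 7 = p + 2 ⇒ −7p = -5 ⇒ p = 5/7, and the value is (-6)·(5/7) + 7 = 19/7.
For the keeper: with q = P(Near), equating Low's and High's payoffs gives −2q + 3 = 5q + 2 ⇒ q = 1/7.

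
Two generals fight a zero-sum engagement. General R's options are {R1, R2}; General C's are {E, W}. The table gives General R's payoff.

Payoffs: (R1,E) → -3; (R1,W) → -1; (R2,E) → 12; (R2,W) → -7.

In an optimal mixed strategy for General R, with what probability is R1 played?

19/21

Row minima: R1 → -3, R2 → -7; maximin = -3.
Column maxima: E → 12, W → -1; minimax = -1.
-3 ≠ -1, so there is no saddle point; optimal play is mixed.
Let General R play R1 with probability p. Expected payoff against E: (-3)p + 12(1−p) = −15p + 12; against W: (-1)p + (-7)(1−p) = 6p − 7.
Setting these equal: −15p + 12 = 6p − 7 ⇒ −21p = -19 ⇒ p = 19/21, and the value is (-15)·(19/21) + 12 = -11/7.
For General C: with q = P(E), equating R1's and R2's payoffs gives −2q − 1 = 19q − 7 ⇒ q = 2/7.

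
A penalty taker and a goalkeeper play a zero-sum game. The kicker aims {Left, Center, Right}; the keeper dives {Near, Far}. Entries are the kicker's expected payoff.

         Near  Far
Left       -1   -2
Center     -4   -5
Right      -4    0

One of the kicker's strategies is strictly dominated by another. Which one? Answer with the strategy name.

Left gives a strictly higher payoff than Center against every column: -1 > -4, -2 > -5.
So Center is strictly dominated and the kicker never plays it.

Center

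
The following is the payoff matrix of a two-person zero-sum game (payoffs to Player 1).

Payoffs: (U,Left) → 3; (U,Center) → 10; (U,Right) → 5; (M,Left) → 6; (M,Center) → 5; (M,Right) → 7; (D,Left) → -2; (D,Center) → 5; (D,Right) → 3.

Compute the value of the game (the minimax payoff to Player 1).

Row minima: U → 3, M → 5, D → -2; maximin = 5.
Column maxima: Left → 6, Center → 10, Right → 7; minimax = 6.
5 ≠ 6, so there is no saddle point; optimal play is mixed.
D is strictly dominated by U, so Player 1 never plays it.
Right is strictly dominated by Left (it gives Player 1 strictly more in every row), so Player 2 never plays it.
On the remaining 2×2 (U, M vs Left, Center):
Let Player 1 play U with probability p. Expected payoff against Left: 3p + 6(1−p) = −3p + 6; against Center: 10p + 5(1−p) = 5p + 5.
Setting these equal: −3p + 6 = 5p + 5 ⇒ −8p = -1 ⇒ p = 1/8, and the value is (-3)·(1/8) + 6 = 45/8.
For Player 2: with q = P(Left), equating U's and M's payoffs gives −7q + 10 = q + 5 ⇒ q = 5/8.

45/8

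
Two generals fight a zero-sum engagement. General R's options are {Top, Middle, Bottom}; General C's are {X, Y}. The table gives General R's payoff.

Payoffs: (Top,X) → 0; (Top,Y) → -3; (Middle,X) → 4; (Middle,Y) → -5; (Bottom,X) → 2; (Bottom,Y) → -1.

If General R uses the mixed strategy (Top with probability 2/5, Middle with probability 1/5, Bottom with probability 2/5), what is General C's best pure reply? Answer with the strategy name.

If General C plays X, General R's expected payoff is (2/5)·0 + (1/5)·4 + (2/5)·2 = 8/5.
If General C plays Y, General R's expected payoff is (2/5)·(-3) + (1/5)·(-5) + (2/5)·(-1) = -13/5.
General C minimizes General R's payoff; the smallest is -13/5, so the best response is Y.

Y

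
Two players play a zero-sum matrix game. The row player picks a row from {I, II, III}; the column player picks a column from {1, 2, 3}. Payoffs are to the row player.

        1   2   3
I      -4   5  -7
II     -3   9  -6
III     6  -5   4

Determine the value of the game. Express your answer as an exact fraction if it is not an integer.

1/4

Row minima: I → -7, II → -6, III → -5; maximin = -5.
Column maxima: 1 → 6, 2 → 9, 3 → 4; minimax = 4.
-5 ≠ 4, so there is no saddle point; optimal play is mixed.
I is strictly dominated by II, so the row player never plays it.
1 is strictly dominated by 3 (it gives the row player strictly more in every row), so the column player never plays it.
On the remaining 2×2 (II, III vs 2, 3):
Let the row player play II with probability p. Expected payoff against 2: 9p + (-5)(1−p) = 14p − 5; against 3: (-6)p + 4(1−p) = −10p + 4.
Setting these equal: 14p − 5 = −10p + 4 ⇒ 24p = 9 ⇒ p = 3/8, and the value is (14)·(3/8) − 5 = 1/4.
For the column player: with q = P(2), equating II's and III's payoffs gives 15q − 6 = −9q + 4 ⇒ q = 5/12.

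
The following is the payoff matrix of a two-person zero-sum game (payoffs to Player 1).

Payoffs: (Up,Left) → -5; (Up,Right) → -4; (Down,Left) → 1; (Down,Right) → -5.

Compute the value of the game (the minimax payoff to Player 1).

Row minima: Up → -5, Down → -5; maximin = -5.
Column maxima: Left → 1, Right → -4; minimax = -4.
-5 ≠ -4, so there is no saddle point; optimal play is mixed.
Let Player 1 play Up with probability p. Expected payoff against Left: (-5)p + 1(1−p) = −6p + 1; against Right: (-4)p + (-5)(1−p) = p − 5.
Setting these equal: −6p + 1 = p − 5 ⇒ −7p = -6 ⇒ p = 6/7, and the value is (-6)·(6/7) + 1 = -29/7.
For Player 2: with q = P(Left), equating Up's and Down's payoffs gives −q − 4 = 6q − 5 ⇒ q = 1/7.

-29/7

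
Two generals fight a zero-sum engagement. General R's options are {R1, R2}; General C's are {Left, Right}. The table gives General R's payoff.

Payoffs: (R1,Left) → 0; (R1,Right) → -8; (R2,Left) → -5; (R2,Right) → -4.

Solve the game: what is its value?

-40/9

Row minima: R1 → -8, R2 → -5; maximin = -5.
Column maxima: Left → 0, Right → -4; minimax = -4.
-5 ≠ -4, so there is no saddle point; optimal play is mixed.
Let General R play R1 with probability p. Expected payoff against Left: 0p + (-5)(1−p) = 5p − 5; against Right: (-8)p + (-4)(1−p) = −4p − 4.
Setting these equal: 5p − 5 = −4p − 4 ⇒ 9p = 1 ⇒ p = 1/9, and the value is (5)·(1/9) − 5 = -40/9.
For General C: with q = P(Left), equating R1's and R2's payoffs gives 8q − 8 = −q − 4 ⇒ q = 4/9.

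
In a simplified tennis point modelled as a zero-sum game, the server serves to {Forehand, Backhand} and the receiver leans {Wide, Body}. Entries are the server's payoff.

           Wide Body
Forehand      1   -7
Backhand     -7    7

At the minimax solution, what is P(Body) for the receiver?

4/11

Row minima: Forehand → -7, Backhand → -7; maximin = -7.
Column maxima: Wide → 1, Body → 7; minimax = 1.
-7 ≠ 1, so there is no saddle point; optimal play is mixed.
Let the server play Forehand with probability p. Expected payoff against Wide: 1p + (-7)(1−p) = 8p − 7; against Body: (-7)p + 7(1−p) = −14p + 7.
Setting these equal: 8p − 7 = −14p + 7 ⇒ 22p = 14 ⇒ p = 7/11, and the value is (8)·(7/11) − 7 = -21/11.
For the receiver: with q = P(Wide), equating Forehand's and Backhand's payoffs gives 8q − 7 = −14q + 7 ⇒ q = 7/11.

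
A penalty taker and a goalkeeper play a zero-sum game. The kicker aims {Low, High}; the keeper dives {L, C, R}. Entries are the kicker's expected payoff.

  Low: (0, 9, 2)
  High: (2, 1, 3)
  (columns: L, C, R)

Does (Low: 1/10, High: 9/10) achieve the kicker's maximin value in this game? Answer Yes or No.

Against L this mix gives (1/10)·0 + (9/10)·2 = 9/5.
Against C this mix gives (1/10)·9 + (9/10)·1 = 9/5.
Against R this mix gives (1/10)·2 + (9/10)·3 = 29/10.
All of the keeper's active replies (L, C) yield 9/5, and no column does worse for the kicker. The mix makes the keeper indifferent and guarantees 9/5, so it is optimal.

Yes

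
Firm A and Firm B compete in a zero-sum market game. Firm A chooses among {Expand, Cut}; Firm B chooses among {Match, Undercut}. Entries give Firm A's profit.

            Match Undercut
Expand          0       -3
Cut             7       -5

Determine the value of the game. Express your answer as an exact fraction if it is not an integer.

-3

Row minima: Expand → -3, Cut → -5; maximin = -3.
Column maxima: Match → 7, Undercut → -3; minimax = -3.
Since maximin = minimax = -3, there is a saddle point and the value is -3.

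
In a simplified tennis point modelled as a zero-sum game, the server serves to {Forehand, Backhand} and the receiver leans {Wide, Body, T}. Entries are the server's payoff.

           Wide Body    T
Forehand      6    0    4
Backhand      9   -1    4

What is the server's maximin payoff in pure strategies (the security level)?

Row minima: Forehand → 0, Backhand → -1.
The best of these is 0.

0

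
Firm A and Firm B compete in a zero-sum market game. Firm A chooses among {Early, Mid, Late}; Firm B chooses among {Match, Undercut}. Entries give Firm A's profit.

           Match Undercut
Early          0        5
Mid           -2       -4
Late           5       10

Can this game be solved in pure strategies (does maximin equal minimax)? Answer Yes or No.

Row minima: Early → 0, Mid → -4, Late → 5; maximin = 5.
Column maxima: Match → 5, Undercut → 10; minimax = 5.
maximin = minimax = 5, so a saddle point exists.

Yes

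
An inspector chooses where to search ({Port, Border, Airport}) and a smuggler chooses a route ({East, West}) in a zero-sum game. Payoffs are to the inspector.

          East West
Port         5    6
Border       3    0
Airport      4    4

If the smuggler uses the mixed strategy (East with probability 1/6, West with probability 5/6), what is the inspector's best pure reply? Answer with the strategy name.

Port

Expected payoff of Port: (1/6)·5 + (5/6)·6 = 35/6.
Expected payoff of Border: (1/6)·3 + (5/6)·0 = 1/2.
Expected payoff of Airport: (1/6)·4 + (5/6)·4 = 4.
The largest is 35/6, so the inspector's best response is Port.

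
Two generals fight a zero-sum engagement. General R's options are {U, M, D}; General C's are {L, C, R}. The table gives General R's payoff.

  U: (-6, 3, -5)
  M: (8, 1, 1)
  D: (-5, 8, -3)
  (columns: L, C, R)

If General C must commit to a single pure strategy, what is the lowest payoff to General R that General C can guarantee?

Column maxima: L → 8, C → 8, R → 1.
The smallest of these is 1.

1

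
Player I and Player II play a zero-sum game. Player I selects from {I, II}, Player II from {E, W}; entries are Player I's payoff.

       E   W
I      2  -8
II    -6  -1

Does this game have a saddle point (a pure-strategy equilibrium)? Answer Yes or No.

No

Row minima: I → -8, II → -6; maximin = -6.
Column maxima: E → 2, W → -1; minimax = -1.
-6 ≠ -1, so no pure-strategy equilibrium exists.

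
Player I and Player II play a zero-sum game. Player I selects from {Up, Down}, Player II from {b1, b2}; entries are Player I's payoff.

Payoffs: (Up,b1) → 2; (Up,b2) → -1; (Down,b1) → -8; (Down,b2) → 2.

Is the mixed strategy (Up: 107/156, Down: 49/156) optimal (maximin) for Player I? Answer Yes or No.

Against b1 this mix gives (107/156)·2 + (49/156)·(-8) = -89/78.
Against b2 this mix gives (107/156)·(-1) + (49/156)·2 = -3/52.
Player II will play b1, holding Player I to -89/78. Shifting weight toward the row that does better against b1 would raise this floor (the equalizing mix achieves -4/13 against both b1 and b2), so the proposed strategy is not optimal.

No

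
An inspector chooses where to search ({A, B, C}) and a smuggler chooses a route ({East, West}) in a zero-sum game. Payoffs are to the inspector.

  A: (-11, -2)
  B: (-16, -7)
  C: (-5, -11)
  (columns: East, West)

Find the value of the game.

-37/5

Row minima: A → -11, B → -16, C → -11; maximin = -11.
Column maxima: East → -5, West → -2; minimax = -5.
-11 ≠ -5, so there is no saddle point; optimal play is mixed.
B is strictly dominated by A, so the inspector never plays it.
On the remaining 2×2 (A, C vs East, West):
Let the inspector play A with probability p. Expected payoff against East: (-11)p + (-5)(1−p) = −6p − 5; against West: (-2)p + (-11)(1−p) = 9p − 11.
Setting these equal: −6p − 5 = 9p − 11 ⇒ −15p = -6 ⇒ p = 2/5, and the value is (-6)·(2/5) − 5 = -37/5.
For the smuggler: with q = P(East), equating A's and C's payoffs gives −9q − 2 = 6q − 11 ⇒ q = 3/5.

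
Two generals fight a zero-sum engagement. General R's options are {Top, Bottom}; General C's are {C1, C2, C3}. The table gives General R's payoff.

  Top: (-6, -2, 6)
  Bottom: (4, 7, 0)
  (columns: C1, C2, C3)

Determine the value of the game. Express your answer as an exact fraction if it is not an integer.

3/2

Row minima: Top → -6, Bottom → 0; maximin = 0.
Column maxima: C1 → 4, C2 → 7, C3 → 6; minimax = 4.
0 ≠ 4, so there is no saddle point; optimal play is mixed.
C2 is strictly dominated by C1 (it gives General R strictly more in every row), so General C never plays it.
On the remaining 2×2 (Top, Bottom vs C1, C3):
Let General R play Top with probability p. Expected payoff against C1: (-6)p + 4(1−p) = −10p + 4; against C3: 6p + 0(1−p) = 6p.
Setting these equal: −10p + 4 = 6p ⇒ −16p = -4 ⇒ p = 1/4, and the value is (-10)·(1/4) + 4 = 3/2.
For General C: with q = P(C1), equating Top's and Bottom's payoffs gives −12q + 6 = 4q ⇒ q = 3/8.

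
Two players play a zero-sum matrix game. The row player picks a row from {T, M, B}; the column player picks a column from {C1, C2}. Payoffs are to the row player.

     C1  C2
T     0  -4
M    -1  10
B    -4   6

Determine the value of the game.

Row minima: T → -4, M → -1, B → -4; maximin = -1.
Column maxima: C1 → 0, C2 → 10; minimax = 0.
-1 ≠ 0, so there is no saddle point; optimal play is mixed.
B is strictly dominated by M, so the row player never plays it.
On the remaining 2×2 (T, M vs C1, C2):
Let the row player play T with probability p. Expected payoff against C1: 0p + (-1)(1−p) = p − 1; against C2: (-4)p + 10(1−p) = −14p + 10.
Setting these equal: p − 1 = −14p + 10 ⇒ 15p = 11 ⇒ p = 11/15, and the value is (1)·(11/15) − 1 = -4/15.
For the column player: with q = P(C1), equating T's and M's payoffs gives 4q − 4 = −11q + 10 ⇒ q = 14/15.

-4/15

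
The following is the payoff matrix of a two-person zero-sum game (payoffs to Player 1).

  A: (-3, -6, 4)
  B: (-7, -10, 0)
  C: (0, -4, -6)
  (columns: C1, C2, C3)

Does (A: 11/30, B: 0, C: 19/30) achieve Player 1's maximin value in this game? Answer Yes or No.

No

Against C1 this mix gives (11/30)·(-3) + (19/30)·0 = -11/10.
Against C2 this mix gives (11/30)·(-6) + (19/30)·(-4) = -71/15.
Against C3 this mix gives (11/30)·4 + (19/30)·(-6) = -7/3.
Player 2 will play C2, holding Player 1 to -71/15. Shifting weight toward the row that does better against C2 would raise this floor (the equalizing mix achieves -13/3 against both C2 and C3), so the proposed strategy is not optimal.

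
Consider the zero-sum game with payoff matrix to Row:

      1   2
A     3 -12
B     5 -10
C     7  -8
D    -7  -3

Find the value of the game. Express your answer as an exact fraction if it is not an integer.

-77/19

Row minima: A → -12, B → -10, C → -8, D → -7; maximin = -7.
Column maxima: 1 → 7, 2 → -3; minimax = -3.
-7 ≠ -3, so there is no saddle point; optimal play is mixed.
A is strictly dominated by B, so Row never plays it.
B is strictly dominated by C, so Row never plays it.
On the remaining 2×2 (C, D vs 1, 2):
Let Row play C with probability p. Expected payoff against 1: 7p + (-7)(1−p) = 14p − 7; against 2: (-8)p + (-3)(1−p) = −5p − 3.
Setting these equal: 14p − 7 = −5p − 3 ⇒ 19p = 4 ⇒ p = 4/19, and the value is (14)·(4/19) − 7 = -77/19.
For Column: with q = P(1), equating C's and D's payoffs gives 15q − 8 = −4q − 3 ⇒ q = 5/19.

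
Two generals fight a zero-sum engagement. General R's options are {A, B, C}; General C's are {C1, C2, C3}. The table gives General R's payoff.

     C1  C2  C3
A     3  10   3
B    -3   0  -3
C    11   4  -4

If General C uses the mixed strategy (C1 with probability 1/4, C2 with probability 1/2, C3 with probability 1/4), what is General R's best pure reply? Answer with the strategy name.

Expected payoff of A: (1/4)·3 + (1/2)·10 + (1/4)·3 = 13/2.
Expected payoff of B: (1/4)·(-3) + (1/2)·0 + (1/4)·(-3) = -3/2.
Expected payoff of C: (1/4)·11 + (1/2)·4 + (1/4)·(-4) = 15/4.
The largest is 13/2, so General R's best response is A.

A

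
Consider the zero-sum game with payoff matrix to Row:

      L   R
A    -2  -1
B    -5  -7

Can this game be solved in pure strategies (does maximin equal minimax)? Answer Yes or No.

Row minima: A → -2, B → -7; maximin = -2.
Column maxima: L → -2, R → -1; minimax = -2.
maximin = minimax = -2, so a saddle point exists.

Yes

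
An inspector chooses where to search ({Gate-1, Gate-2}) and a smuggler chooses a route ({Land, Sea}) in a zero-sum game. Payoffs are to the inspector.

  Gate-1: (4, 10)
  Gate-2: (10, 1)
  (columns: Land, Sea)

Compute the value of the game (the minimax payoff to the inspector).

Row minima: Gate-1 → 4, Gate-2 → 1; maximin = 4.
Column maxima: Land → 10, Sea → 10; minimax = 10.
4 ≠ 10, so there is no saddle point; optimal play is mixed.
Let the inspector play Gate-1 with probability p. Expected payoff against Land: 4p + 10(1−p) = −6p + 10; against Sea: 10p + 1(1−p) = 9p + 1.
Setting these equal: −6p + 10 = 9p + 1 ⇒ −15p = -9 ⇒ p = 3/5, and the value is (-6)·(3/5) + 10 = 32/5.
For the smuggler: with q = P(Land), equating Gate-1's and Gate-2's payoffs gives −6q + 10 = 9q + 1 ⇒ q = 3/5.

32/5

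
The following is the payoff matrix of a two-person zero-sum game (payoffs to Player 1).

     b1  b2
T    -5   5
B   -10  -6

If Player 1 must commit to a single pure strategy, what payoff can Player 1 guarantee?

Row minima: T → -5, B → -10.
The best of these is -5.

-5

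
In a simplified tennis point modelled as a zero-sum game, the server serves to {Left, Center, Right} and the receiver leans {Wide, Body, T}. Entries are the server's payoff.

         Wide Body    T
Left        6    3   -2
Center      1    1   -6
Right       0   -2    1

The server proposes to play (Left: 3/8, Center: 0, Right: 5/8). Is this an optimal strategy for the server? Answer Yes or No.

Against Wide this mix gives (3/8)·6 + (5/8)·0 = 9/4.
Against Body this mix gives (3/8)·3 + (5/8)·(-2) = -1/8.
Against T this mix gives (3/8)·(-2) + (5/8)·1 = -1/8.
All of the receiver's active replies (Body, T) yield -1/8, and no column does worse for the server. The mix makes the receiver indifferent and guarantees -1/8, so it is optimal.

Yes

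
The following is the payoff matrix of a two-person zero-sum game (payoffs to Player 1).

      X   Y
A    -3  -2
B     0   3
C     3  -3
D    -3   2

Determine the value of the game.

1

Row minima: A → -3, B → 0, C → -3, D → -3; maximin = 0.
Column maxima: X → 3, Y → 3; minimax = 3.
0 ≠ 3, so there is no saddle point; optimal play is mixed.
A is strictly dominated by B, so Player 1 never plays it.
D is strictly dominated by B, so Player 1 never plays it.
On the remaining 2×2 (B, C vs X, Y):
Let Player 1 play B with probability p. Expected payoff against X: 0p + 3(1−p) = −3p + 3; against Y: 3p + (-3)(1−p) = 6p − 3.
Setting these equal: −3p + 3 = 6p − 3 ⇒ −9p = -6 ⇒ p = 2/3, and the value is (-3)·(2/3) + 3 = 1.
For Player 2: with q = P(X), equating B's and C's payoffs gives −3q + 3 = 6q − 3 ⇒ q = 2/3.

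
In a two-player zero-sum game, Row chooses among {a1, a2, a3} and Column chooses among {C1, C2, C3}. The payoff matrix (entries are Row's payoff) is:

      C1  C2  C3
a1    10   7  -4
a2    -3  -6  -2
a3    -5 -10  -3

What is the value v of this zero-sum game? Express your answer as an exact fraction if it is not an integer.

-38/15

Row minima: a1 → -4, a2 → -6, a3 → -10; maximin = -4.
Column maxima: C1 → 10, C2 → 7, C3 → -2; minimax = -2.
-4 ≠ -2, so there is no saddle point; optimal play is mixed.
a3 is strictly dominated by a2, so Row never plays it.
C1 is strictly dominated by C2 (it gives Row strictly more in every row), so Column never plays it.
On the remaining 2×2 (a1, a2 vs C2, C3):
Let Row play a1 with probability p. Expected payoff against C2: 7p + (-6)(1−p) = 13p − 6; against C3: (-4)p + (-2)(1−p) = −2p − 2.
Setting these equal: 13p − 6 = −2p − 2 ⇒ 15p = 4 ⇒ p = 4/15, and the value is (13)·(4/15) − 6 = -38/15.
For Column: with q = P(C2), equating a1's and a2's payoffs gives 11q − 4 = −4q − 2 ⇒ q = 2/15.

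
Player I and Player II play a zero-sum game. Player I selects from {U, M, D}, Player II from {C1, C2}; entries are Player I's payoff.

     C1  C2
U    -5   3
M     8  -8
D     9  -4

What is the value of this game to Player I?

1/3

Row minima: U → -5, M → -8, D → -4; maximin = -4.
Column maxima: C1 → 9, C2 → 3; minimax = 3.
-4 ≠ 3, so there is no saddle point; optimal play is mixed.
M is strictly dominated by D, so Player I never plays it.
On the remaining 2×2 (U, D vs C1, C2):
Let Player I play U with probability p. Expected payoff against C1: (-5)p + 9(1−p) = −14p + 9; against C2: 3p + (-4)(1−p) = 7p − 4.
Setting these equal: −14p + 9 = 7p − 4 ⇒ −21p = -13 ⇒ p = 13/21, and the value is (-14)·(13/21) + 9 = 1/3.
For Player II: with q = P(C1), equating U's and D's payoffs gives −8q + 3 = 13q − 4 ⇒ q = 1/3.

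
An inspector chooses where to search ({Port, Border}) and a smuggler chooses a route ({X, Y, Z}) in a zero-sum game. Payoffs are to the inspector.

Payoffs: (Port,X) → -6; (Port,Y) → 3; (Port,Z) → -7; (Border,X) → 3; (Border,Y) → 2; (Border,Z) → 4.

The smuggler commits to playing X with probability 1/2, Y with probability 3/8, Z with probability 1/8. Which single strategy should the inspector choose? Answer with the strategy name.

Expected payoff of Port: (1/2)·(-6) + (3/8)·3 + (1/8)·(-7) = -11/4.
Expected payoff of Border: (1/2)·3 + (3/8)·2 + (1/8)·4 = 11/4.
The largest is 11/4, so the inspector's best response is Border.

Border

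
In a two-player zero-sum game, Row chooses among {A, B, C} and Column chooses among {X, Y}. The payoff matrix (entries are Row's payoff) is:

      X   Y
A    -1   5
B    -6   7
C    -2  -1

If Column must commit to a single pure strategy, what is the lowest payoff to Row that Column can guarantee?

-1

Column maxima: X → -1, Y → 7.
The smallest of these is -1.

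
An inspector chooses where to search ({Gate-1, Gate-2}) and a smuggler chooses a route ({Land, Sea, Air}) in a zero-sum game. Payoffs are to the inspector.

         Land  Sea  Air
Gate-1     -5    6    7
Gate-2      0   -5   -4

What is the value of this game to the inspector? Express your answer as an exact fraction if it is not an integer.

Row minima: Gate-1 → -5, Gate-2 → -5; maximin = -5.
Column maxima: Land → 0, Sea → 6, Air → 7; minimax = 0.
-5 ≠ 0, so there is no saddle point; optimal play is mixed.
Air is strictly dominated by Sea (it gives the inspector strictly more in every row), so the smuggler never plays it.
On the remaining 2×2 (Gate-1, Gate-2 vs Land, Sea):
Let the inspector play Gate-1 with probability p. Expected payoff against Land: (-5)p + 0(1−p) = −5p; against Sea: 6p + (-5)(1−p) = 11p − 5.
Setting these equal: −5p = 11p − 5 ⇒ −16p = -5 ⇒ p = 5/16, and the value is (-5)·(5/16) = -25/16.
For the smuggler: with q = P(Land), equating Gate-1's and Gate-2's payoffs gives −11q + 6 = 5q − 5 ⇒ q = 11/16.

-25/16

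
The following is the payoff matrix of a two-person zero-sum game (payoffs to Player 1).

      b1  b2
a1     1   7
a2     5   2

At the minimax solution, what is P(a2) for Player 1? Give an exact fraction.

Row minima: a1 → 1, a2 → 2; maximin = 2.
Column maxima: b1 → 5, b2 → 7; minimax = 5.
2 ≠ 5, so there is no saddle point; optimal play is mixed.
Let Player 1 play a1 with probability p. Expected payoff against b1: 1p + 5(1−p) = −4p + 5; against b2: 7p + 2(1−p) = 5p + 2.
Setting these equal: −4p + 5 = 5p + 2 ⇒ −9p = -3 ⇒ p = 1/3, and the value is (-4)·(1/3) + 5 = 11/3.
For Player 2: with q = P(b1), equating a1's and a2's payoffs gives −6q + 7 = 3q + 2 ⇒ q = 5/9.

2/3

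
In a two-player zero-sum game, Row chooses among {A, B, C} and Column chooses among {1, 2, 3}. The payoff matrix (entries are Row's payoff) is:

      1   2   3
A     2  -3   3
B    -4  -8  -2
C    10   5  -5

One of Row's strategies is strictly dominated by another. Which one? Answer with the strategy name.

B

A gives a strictly higher payoff than B against every column: 2 > -4, -3 > -8, 3 > -2.
So B is strictly dominated and Row never plays it.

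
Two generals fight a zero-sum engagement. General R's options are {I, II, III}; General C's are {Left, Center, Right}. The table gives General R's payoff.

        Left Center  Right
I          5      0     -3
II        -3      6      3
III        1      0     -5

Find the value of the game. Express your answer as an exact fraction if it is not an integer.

Row minima: I → -3, II → -3, III → -5; maximin = -3.
Column maxima: Left → 5, Center → 6, Right → 3; minimax = 3.
-3 ≠ 3, so there is no saddle point; optimal play is mixed.
Center is strictly dominated by Right (it gives General R strictly more in every row), so General C never plays it.
With Center eliminated, III is strictly dominated by I (I gives General R strictly more in every remaining column), so General R never plays it.
On the remaining 2×2 (I, II vs Left, Right):
Let General R play I with probability p. Expected payoff against Left: 5p + (-3)(1−p) = 8p − 3; against Right: (-3)p + 3(1−p) = −6p + 3.
Setting these equal: 8p − 3 = −6p + 3 ⇒ 14p = 6 ⇒ p = 3/7, and the value is (8)·(3/7) − 3 = 3/7.
For General C: with q = P(Left), equating I's and II's payoffs gives 8q − 3 = −6q + 3 ⇒ q = 3/7.

3/7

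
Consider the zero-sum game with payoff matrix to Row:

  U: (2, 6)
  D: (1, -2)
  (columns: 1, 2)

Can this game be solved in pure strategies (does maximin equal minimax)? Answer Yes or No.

Yes

Row minima: U → 2, D → -2; maximin = 2.
Column maxima: 1 → 2, 2 → 6; minimax = 2.
maximin = minimax = 2, so a saddle point exists.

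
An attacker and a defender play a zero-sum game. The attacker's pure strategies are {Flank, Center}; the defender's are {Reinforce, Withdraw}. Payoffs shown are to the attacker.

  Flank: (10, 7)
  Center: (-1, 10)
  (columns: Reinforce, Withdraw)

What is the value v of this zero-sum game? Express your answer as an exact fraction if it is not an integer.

107/14

Row minima: Flank → 7, Center → -1; maximin = 7.
Column maxima: Reinforce → 10, Withdraw → 10; minimax = 10.
7 ≠ 10, so there is no saddle point; optimal play is mixed.
Let the attacker play Flank with probability p. Expected payoff against Reinforce: 10p + (-1)(1−p) = 11p − 1; against Withdraw: 7p + 10(1−p) = −3p + 10.
Setting these equal: 11p − 1 = −3p + 10 ⇒ 14p = 11 ⇒ p = 11/14, and the value is (11)·(11/14) − 1 = 107/14.
For the defender: with q = P(Reinforce), equating Flank's and Center's payoffs gives 3q + 7 = −11q + 10 ⇒ q = 3/14.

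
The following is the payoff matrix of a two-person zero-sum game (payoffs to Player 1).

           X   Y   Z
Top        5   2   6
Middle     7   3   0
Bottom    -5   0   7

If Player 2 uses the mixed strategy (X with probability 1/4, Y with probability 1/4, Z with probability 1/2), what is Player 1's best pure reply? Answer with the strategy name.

Expected payoff of Top: (1/4)·5 + (1/4)·2 + (1/2)·6 = 19/4.
Expected payoff of Middle: (1/4)·7 + (1/4)·3 + (1/2)·0 = 5/2.
Expected payoff of Bottom: (1/4)·(-5) + (1/4)·0 + (1/2)·7 = 9/4.
The largest is 19/4, so Player 1's best response is Top.

Top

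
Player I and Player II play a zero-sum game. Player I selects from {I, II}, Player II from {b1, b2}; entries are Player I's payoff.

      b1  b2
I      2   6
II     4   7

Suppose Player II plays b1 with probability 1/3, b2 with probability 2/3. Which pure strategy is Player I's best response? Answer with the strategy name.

Expected payoff of I: (1/3)·2 + (2/3)·6 = 14/3.
Expected payoff of II: (1/3)·4 + (2/3)·7 = 6.
The largest is 6, so Player I's best response is II.

II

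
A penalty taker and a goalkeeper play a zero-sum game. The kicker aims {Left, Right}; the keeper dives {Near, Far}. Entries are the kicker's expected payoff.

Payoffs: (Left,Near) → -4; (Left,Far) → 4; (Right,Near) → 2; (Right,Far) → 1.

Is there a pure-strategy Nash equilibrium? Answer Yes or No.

No

Row minima: Left → -4, Right → 1; maximin = 1.
Column maxima: Near → 2, Far → 4; minimax = 2.
1 ≠ 2, so no pure-strategy equilibrium exists.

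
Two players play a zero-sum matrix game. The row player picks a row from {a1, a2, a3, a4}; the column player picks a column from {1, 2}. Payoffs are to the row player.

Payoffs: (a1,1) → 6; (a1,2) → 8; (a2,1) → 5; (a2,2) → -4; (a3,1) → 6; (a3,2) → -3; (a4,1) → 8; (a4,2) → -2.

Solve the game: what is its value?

Row minima: a1 → 6, a2 → -4, a3 → -3, a4 → -2; maximin = 6.
Column maxima: 1 → 8, 2 → 8; minimax = 8.
6 ≠ 8, so there is no saddle point; optimal play is mixed.
a2 is strictly dominated by a1, so the row player never plays it.
a3 is strictly dominated by a4, so the row player never plays it.
On the remaining 2×2 (a1, a4 vs 1, 2):
Let the row player play a1 with probability p. Expected payoff against 1: 6p + 8(1−p) = −2p + 8; against 2: 8p + (-2)(1−p) = 10p − 2.
Setting these equal: −2p + 8 = 10p − 2 ⇒ −12p = -10 ⇒ p = 5/6, and the value is (-2)·(5/6) + 8 = 19/3.
For the column player: with q = P(1), equating a1's and a4's payoffs gives −2q + 8 = 10q − 2 ⇒ q = 5/6.

19/3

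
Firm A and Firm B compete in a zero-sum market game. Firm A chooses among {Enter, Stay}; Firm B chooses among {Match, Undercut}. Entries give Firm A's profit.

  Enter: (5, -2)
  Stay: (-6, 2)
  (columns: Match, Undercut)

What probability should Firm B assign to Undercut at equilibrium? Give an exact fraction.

Row minima: Enter → -2, Stay → -6; maximin = -2.
Column maxima: Match → 5, Undercut → 2; minimax = 2.
-2 ≠ 2, so there is no saddle point; optimal play is mixed.
Let Firm A play Enter with probability p. Expected payoff against Match: 5p + (-6)(1−p) = 11p − 6; against Undercut: (-2)p + 2(1−p) = −4p + 2.
Setting these equal: 11p − 6 = −4p + 2 ⇒ 15p = 8 ⇒ p = 8/15, and the value is (11)·(8/15) − 6 = -2/15.
For Firm B: with q = P(Match), equating Enter's and Stay's payoffs gives 7q − 2 = −8q + 2 ⇒ q = 4/15.

11/15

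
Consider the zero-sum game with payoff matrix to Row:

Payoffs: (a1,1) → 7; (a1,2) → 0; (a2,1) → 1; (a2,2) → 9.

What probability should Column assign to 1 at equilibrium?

Row minima: a1 → 0, a2 → 1; maximin = 1.
Column maxima: 1 → 7, 2 → 9; minimax = 7.
1 ≠ 7, so there is no saddle point; optimal play is mixed.
Let Row play a1 with probability p. Expected payoff against 1: 7p + 1(1−p) = 6p + 1; against 2: 0p + 9(1−p) = −9p + 9.
Setting these equal: 6p + 1 = −9p + 9 ⇒ 15p = 8 ⇒ p = 8/15, and the value is (6)·(8/15) + 1 = 21/5.
For Column: with q = P(1), equating a1's and a2's payoffs gives 7q = −8q + 9 ⇒ q = 3/5.

3/5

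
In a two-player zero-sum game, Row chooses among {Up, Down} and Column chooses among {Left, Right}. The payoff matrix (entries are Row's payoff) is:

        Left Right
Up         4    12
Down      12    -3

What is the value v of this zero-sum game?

156/23

Row minima: Up → 4, Down → -3; maximin = 4.
Column maxima: Left → 12, Right → 12; minimax = 12.
4 ≠ 12, so there is no saddle point; optimal play is mixed.
Let Row play Up with probability p. Expected payoff against Left: 4p + 12(1−p) = −8p + 12; against Right: 12p + (-3)(1−p) = 15p − 3.
Setting these equal: −8p + 12 = 15p − 3 ⇒ −23p = -15 ⇒ p = 15/23, and the value is (-8)·(15/23) + 12 = 156/23.
For Column: with q = P(Left), equating Up's and Down's payoffs gives −8q + 12 = 15q − 3 ⇒ q = 15/23.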